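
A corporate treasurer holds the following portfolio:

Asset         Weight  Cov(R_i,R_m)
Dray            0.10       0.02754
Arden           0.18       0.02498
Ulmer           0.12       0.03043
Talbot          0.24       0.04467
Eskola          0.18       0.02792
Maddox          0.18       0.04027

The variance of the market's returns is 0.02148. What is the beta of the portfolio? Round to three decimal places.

β_Dray = 0.02754 / 0.02148 = 1.2821
β_Arden = 0.02498 / 0.02148 = 1.1629
β_Ulmer = 0.03043 / 0.02148 = 1.4167
β_Talbot = 0.04467 / 0.02148 = 2.0796
β_Eskola = 0.02792 / 0.02148 = 1.2998
β_Maddox = 0.04027 / 0.02148 = 1.8748
β_P = Σ w_i β_i = 0.10×1.2821 + 0.18×1.1629 + 0.12×1.4167 + 0.24×2.0796 + 0.18×1.2998 + 0.18×1.8748 = 1.5781

1.578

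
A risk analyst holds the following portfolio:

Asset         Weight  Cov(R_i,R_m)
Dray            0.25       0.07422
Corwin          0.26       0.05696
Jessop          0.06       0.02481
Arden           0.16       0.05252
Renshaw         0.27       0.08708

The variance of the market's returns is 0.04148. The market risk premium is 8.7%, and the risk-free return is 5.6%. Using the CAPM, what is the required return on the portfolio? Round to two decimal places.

β_Dray = 0.07422 / 0.04148 = 1.7893
β_Corwin = 0.05696 / 0.04148 = 1.3732
β_Jessop = 0.02481 / 0.04148 = 0.5981
β_Arden = 0.05252 / 0.04148 = 1.2662
β_Renshaw = 0.08708 / 0.04148 = 2.0993
β_P = Σ w_i β_i = 0.25×1.7893 + 0.26×1.3732 + 0.06×0.5981 + 0.16×1.2662 + 0.27×2.0993 = 1.6096
E(R_P) = R_f + β_P × MRP = 5.6% + 1.6096 × 8.7% = 19.60%

19.60%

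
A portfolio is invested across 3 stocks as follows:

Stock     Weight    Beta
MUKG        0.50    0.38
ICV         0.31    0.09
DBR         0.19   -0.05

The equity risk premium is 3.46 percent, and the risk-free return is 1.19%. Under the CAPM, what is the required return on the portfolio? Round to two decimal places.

1.91%

β_P = Σ w_i β_i = 0.50×0.38 + 0.31×0.09 + 0.19×-0.05 = 0.2084
E(R_P) = R_f + β_P × MRP = 1.19% + 0.2084 × 3.46% = 1.91%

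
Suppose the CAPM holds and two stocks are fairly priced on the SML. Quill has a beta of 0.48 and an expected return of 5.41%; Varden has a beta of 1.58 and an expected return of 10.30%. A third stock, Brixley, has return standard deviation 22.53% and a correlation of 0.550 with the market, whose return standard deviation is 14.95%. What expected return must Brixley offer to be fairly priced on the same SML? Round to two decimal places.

6.96%

MRP = (10.30% − 5.41%) / (1.58 − 0.48) = 4.4455%
R_f = 5.41% − 0.48 × 4.4455% = 3.2762%
β_Brixley = ρ·σ_i/σ_m = 0.550 × 22.53 / 14.95 = 0.8289
E(R_Brixley) = R_f + β × MRP = 3.2762% + 0.8289 × 4.4455% = 6.96%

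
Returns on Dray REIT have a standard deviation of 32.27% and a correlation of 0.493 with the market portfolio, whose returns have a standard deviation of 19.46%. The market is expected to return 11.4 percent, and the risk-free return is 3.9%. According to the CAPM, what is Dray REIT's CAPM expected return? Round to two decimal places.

β = ρ × σ_i / σ_m = 0.493 × 32.27% / 19.46% = 0.8175
MRP = 11.4% − 3.9% = 7.50%
E(R) = 3.9% + 0.8175 × 7.5% = 10.03%

10.03%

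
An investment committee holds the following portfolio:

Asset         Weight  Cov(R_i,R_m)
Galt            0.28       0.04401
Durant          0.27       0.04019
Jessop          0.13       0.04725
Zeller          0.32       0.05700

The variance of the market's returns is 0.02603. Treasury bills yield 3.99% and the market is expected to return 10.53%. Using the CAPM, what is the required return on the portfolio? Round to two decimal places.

β_Galt = 0.04401 / 0.02603 = 1.6907
β_Durant = 0.04019 / 0.02603 = 1.5440
β_Jessop = 0.04725 / 0.02603 = 1.8152
β_Zeller = 0.05700 / 0.02603 = 2.1898
β_P = Σ w_i β_i = 0.28×1.6907 + 0.27×1.5440 + 0.13×1.8152 + 0.32×2.1898 = 1.8270
MRP = 10.53% − 3.99% = 6.54%
E(R_P) = R_f + β_P × MRP = 3.99% + 1.8270 × 6.54% = 15.94%

15.94%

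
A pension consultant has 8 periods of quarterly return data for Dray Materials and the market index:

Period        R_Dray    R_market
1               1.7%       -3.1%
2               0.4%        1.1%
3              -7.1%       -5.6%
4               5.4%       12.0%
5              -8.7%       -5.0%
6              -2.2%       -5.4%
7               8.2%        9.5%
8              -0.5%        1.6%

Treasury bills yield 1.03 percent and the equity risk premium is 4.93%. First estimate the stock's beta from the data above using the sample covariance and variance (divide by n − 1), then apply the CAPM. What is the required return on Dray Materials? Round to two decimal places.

Mean R_i = (1.7 + 0.4 − 7.1 + 5.4 − 8.7 − 2.2 + 8.2 − 0.5) / 8 = -0.3500%
Mean R_m = (-3.1 + 1.1 − 5.6 + 12.0 − 5.0 − 5.4 + 9.5 + 1.6) / 8 = 0.6375%
Σ(R_i − R̄_i)(R_m − R̄_m) = 233.9950  ⇒  Cov = 233.9950 / 7 = 33.4279
Σ(R_m − R̄_m)² = 329.8988  ⇒  Var(R_m) = 329.8988 / 7 = 47.1284
β = Cov / Var(R_m) = 33.4279 / 47.1284 = 0.7093
E(R) = R_f + β × MRP = 1.03% + 0.7093 × 4.93% = 4.53%

4.53%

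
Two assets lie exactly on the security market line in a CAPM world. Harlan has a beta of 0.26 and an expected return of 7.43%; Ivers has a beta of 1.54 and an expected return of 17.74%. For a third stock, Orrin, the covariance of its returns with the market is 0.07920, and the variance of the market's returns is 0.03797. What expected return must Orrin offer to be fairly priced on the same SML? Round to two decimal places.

22.14%

MRP = (17.74% − 7.43%) / (1.54 − 0.26) = 8.0547%
R_f = 7.43% − 0.26 × 8.0547% = 5.3358%
β_Orrin = Cov / Var(R_m) = 0.07920 / 0.03797 = 2.0859
E(R_Orrin) = R_f + β × MRP = 5.3358% + 2.0859 × 8.0547% = 22.14%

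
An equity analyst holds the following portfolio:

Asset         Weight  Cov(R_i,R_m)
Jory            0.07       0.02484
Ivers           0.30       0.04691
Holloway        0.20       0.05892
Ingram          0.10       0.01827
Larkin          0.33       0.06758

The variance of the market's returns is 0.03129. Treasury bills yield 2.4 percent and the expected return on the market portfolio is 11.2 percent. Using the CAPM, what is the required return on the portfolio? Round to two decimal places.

16.95%

β_Jory = 0.02484 / 0.03129 = 0.7939
β_Ivers = 0.04691 / 0.03129 = 1.4992
β_Holloway = 0.05892 / 0.03129 = 1.8830
β_Ingram = 0.01827 / 0.03129 = 0.5839
β_Larkin = 0.06758 / 0.03129 = 2.1598
β_P = Σ w_i β_i = 0.07×0.7939 + 0.30×1.4992 + 0.20×1.8830 + 0.10×0.5839 + 0.33×2.1598 = 1.6531
MRP = 11.2% − 2.4% = 8.80%
E(R_P) = R_f + β_P × MRP = 2.4% + 1.6531 × 8.8% = 16.95%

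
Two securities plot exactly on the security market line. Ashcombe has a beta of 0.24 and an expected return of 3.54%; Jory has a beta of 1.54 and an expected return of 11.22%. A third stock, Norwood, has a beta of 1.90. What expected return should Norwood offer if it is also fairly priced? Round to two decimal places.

MRP (SML slope) = (11.22% − 3.54%) / (1.54 − 0.24) = 7.68% / 1.30 = 5.9077%
R_f (intercept) = 3.54% − 0.24 × 5.9077% = 2.1222%
E(R_Norwood) = R_f + β × MRP = 2.1222% + 1.90 × 5.9077% = 13.35%

13.35%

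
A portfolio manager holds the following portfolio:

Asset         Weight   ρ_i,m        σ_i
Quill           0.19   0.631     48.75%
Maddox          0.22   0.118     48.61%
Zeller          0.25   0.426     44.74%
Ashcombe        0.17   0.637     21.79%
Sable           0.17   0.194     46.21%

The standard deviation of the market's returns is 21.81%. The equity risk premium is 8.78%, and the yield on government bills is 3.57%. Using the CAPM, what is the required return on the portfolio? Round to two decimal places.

9.91%

β_Quill = 0.631 × 48.75% / 21.81% = 1.4104
β_Maddox = 0.118 × 48.61% / 21.81% = 0.2630
β_Zeller = 0.426 × 44.74% / 21.81% = 0.8739
β_Ashcombe = 0.637 × 21.79% / 21.81% = 0.6364
β_Sable = 0.194 × 46.21% / 21.81% = 0.4110
β_P = Σ w_i β_i = 0.19×1.4104 + 0.22×0.2630 + 0.25×0.8739 + 0.17×0.6364 + 0.17×0.4110 = 0.7224
E(R_P) = R_f + β_P × MRP = 3.57% + 0.7224 × 8.78% = 9.91%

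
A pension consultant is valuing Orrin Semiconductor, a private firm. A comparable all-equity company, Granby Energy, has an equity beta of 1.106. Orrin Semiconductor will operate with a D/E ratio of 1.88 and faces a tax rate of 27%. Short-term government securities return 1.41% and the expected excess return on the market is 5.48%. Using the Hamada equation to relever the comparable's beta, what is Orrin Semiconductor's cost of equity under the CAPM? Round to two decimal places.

15.79%

β_L = β_U × [1 + (1 − t)(D/E)] = 1.106 × [1 + (1 − 0.27) × 1.88]
    = 1.106 × [1 + 0.73 × 1.88] = 1.106 × 2.3724 = 2.6239
E(R) = R_f + β_L × MRP = 1.41% + 2.6239 × 5.48% = 15.79%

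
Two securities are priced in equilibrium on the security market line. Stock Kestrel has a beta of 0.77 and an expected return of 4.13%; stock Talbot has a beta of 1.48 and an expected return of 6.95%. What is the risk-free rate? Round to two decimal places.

1.07%

Both satisfy E(R) = R_f + β·MRP, so the slope of the SML is
MRP = (6.95% − 4.13%) / (1.48 − 0.77) = 2.82% / 0.71 = 3.9718%
R_f = E(R_Kestrel) − β_Kestrel·MRP = 4.13% − 0.77 × 3.9718% = 1.0717%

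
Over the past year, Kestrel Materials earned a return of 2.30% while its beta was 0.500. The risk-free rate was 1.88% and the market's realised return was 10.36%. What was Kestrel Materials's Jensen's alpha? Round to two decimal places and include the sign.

Market excess return = 10.36% − 1.88% = 8.48%
CAPM benchmark = R_f + β(R_m − R_f) = 1.88% + 0.500 × 8.48% = 6.12000%
α = actual − benchmark = 2.30% − 6.12000% = -3.82%

-3.82%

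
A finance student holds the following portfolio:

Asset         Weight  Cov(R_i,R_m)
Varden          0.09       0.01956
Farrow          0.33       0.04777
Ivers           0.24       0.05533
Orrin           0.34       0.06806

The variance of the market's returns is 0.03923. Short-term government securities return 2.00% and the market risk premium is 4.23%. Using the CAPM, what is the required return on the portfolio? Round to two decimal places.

β_Varden = 0.01956 / 0.03923 = 0.4986
β_Farrow = 0.04777 / 0.03923 = 1.2177
β_Ivers = 0.05533 / 0.03923 = 1.4104
β_Orrin = 0.06806 / 0.03923 = 1.7349
β_P = Σ w_i β_i = 0.09×0.4986 + 0.33×1.2177 + 0.24×1.4104 + 0.34×1.7349 = 1.3751
E(R_P) = R_f + β_P × MRP = 2.00% + 1.3751 × 4.23% = 7.82%

7.82%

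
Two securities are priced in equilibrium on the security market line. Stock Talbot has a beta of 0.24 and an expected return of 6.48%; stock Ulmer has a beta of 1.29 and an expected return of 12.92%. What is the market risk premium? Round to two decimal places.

6.13%

Both satisfy E(R) = R_f + β·MRP, so the slope of the SML is
MRP = (12.92% − 6.48%) / (1.29 − 0.24) = 6.44% / 1.05 = 6.1333%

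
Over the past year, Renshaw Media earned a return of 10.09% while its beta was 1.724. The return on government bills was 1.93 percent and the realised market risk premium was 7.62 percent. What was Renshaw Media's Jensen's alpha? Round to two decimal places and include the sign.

CAPM benchmark = R_f + β(R_m − R_f) = 1.93% + 1.724 × 7.62% = 15.06688%
α = actual − benchmark = 10.09% − 15.06688% = -4.98%

-4.98%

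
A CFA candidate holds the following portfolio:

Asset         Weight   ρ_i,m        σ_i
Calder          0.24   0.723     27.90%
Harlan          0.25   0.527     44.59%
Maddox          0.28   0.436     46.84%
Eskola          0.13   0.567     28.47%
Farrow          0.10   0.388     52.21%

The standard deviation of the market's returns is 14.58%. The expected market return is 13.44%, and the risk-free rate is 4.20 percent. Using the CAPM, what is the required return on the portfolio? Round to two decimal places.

β_Calder = 0.723 × 27.90% / 14.58% = 1.3835
β_Harlan = 0.527 × 44.59% / 14.58% = 1.6117
β_Maddox = 0.436 × 46.84% / 14.58% = 1.4007
β_Eskola = 0.567 × 28.47% / 14.58% = 1.1072
β_Farrow = 0.388 × 52.21% / 14.58% = 1.3894
β_P = Σ w_i β_i = 0.24×1.3835 + 0.25×1.6117 + 0.28×1.4007 + 0.13×1.1072 + 0.10×1.3894 = 1.4100
MRP = 13.44% − 4.20% = 9.24%
E(R_P) = R_f + β_P × MRP = 4.20% + 1.4100 × 9.24% = 17.23%

17.23%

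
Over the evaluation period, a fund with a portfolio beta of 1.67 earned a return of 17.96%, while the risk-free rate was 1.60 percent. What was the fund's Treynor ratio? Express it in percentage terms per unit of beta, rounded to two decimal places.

Treynor = (R_P − R_f) / β_P = (17.96% − 1.60%) / 1.6700 = 16.36% / 1.6700 = 9.80%

9.80%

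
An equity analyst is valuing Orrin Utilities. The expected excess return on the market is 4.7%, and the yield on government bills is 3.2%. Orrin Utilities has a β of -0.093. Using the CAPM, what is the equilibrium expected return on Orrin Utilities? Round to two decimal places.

E(R) = R_f + β × MRP = 3.2% + -0.093 × 4.7% = 2.76%

2.76%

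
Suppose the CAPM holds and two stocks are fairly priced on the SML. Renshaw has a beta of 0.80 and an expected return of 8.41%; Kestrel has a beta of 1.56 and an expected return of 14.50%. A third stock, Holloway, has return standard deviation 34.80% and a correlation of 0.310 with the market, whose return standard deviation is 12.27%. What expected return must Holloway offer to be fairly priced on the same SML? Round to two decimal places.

9.04%

MRP = (14.50% − 8.41%) / (1.56 − 0.80) = 8.0132%
R_f = 8.41% − 0.80 × 8.0132% = 1.9994%
β_Holloway = ρ·σ_i/σ_m = 0.310 × 34.80 / 12.27 = 0.8792
E(R_Holloway) = R_f + β × MRP = 1.9994% + 0.8792 × 8.0132% = 9.04%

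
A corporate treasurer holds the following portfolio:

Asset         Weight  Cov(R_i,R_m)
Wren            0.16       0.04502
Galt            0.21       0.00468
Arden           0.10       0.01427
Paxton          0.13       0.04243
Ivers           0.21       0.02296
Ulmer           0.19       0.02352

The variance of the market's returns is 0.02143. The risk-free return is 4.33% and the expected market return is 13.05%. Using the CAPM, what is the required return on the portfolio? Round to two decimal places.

β_Wren = 0.04502 / 0.02143 = 2.1008
β_Galt = 0.00468 / 0.02143 = 0.2184
β_Arden = 0.01427 / 0.02143 = 0.6659
β_Paxton = 0.04243 / 0.02143 = 1.9799
β_Ivers = 0.02296 / 0.02143 = 1.0714
β_Ulmer = 0.02352 / 0.02143 = 1.0975
β_P = Σ w_i β_i = 0.16×2.1008 + 0.21×0.2184 + 0.10×0.6659 + 0.13×1.9799 + 0.21×1.0714 + 0.19×1.0975 = 1.1395
MRP = 13.05% − 4.33% = 8.72%
E(R_P) = R_f + β_P × MRP = 4.33% + 1.1395 × 8.72% = 14.27%

14.27%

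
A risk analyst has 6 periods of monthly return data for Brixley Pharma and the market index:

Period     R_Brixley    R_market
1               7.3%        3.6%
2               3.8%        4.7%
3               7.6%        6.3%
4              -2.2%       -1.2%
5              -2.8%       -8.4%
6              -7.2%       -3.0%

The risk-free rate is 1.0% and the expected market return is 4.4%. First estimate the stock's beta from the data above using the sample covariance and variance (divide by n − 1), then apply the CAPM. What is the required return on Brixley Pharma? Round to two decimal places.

4.02%

Mean R_i = (7.3 + 3.8 + 7.6 − 2.2 − 2.8 − 7.2) / 6 = 1.0833%
Mean R_m = (3.6 + 4.7 + 6.3 − 1.2 − 8.4 − 3.0) / 6 = 0.3333%
Σ(R_i − R̄_i)(R_m − R̄_m) = 137.6133  ⇒  Cov = 137.6133 / 5 = 27.5227
Σ(R_m − R̄_m)² = 155.0733  ⇒  Var(R_m) = 155.0733 / 5 = 31.0147
β = Cov / Var(R_m) = 27.5227 / 31.0147 = 0.8874
MRP = 4.4% − 1.0% = 3.40%
E(R) = R_f + β × MRP = 1.0% + 0.8874 × 3.4% = 4.02%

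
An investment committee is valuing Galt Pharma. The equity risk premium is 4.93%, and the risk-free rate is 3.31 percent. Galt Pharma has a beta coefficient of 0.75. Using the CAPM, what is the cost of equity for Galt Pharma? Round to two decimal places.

E(R) = R_f + β × MRP = 3.31% + 0.75 × 4.93% = 7.01%

7.01%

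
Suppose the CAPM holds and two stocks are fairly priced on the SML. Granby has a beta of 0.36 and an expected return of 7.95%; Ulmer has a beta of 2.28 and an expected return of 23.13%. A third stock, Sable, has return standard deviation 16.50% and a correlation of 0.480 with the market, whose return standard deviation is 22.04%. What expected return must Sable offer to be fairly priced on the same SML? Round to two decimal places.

MRP = (23.13% − 7.95%) / (2.28 − 0.36) = 7.9063%
R_f = 7.95% − 0.36 × 7.9063% = 5.1037%
β_Sable = ρ·σ_i/σ_m = 0.480 × 16.50 / 22.04 = 0.3593
E(R_Sable) = R_f + β × MRP = 5.1037% + 0.3593 × 7.9063% = 7.94%

7.94%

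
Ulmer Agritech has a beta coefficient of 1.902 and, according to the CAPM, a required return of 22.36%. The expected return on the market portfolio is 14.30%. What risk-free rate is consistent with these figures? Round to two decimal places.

E(R) = R_f + β(E(R_m) − R_f) = R_f(1 − β) + β·E(R_m)
22.36% = R_f × (1 − 1.902) + 1.902 × 14.30%
22.36% = R_f × -0.902 + 27.19860%
R_f = (22.36% − 27.19860%) / -0.902 = 5.36%

5.36%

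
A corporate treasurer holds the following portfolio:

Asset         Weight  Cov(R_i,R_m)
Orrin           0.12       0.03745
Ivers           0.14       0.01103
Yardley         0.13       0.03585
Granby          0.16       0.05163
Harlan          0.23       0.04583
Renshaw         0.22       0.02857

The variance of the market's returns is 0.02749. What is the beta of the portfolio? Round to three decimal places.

β_Orrin = 0.03745 / 0.02749 = 1.3623
β_Ivers = 0.01103 / 0.02749 = 0.4012
β_Yardley = 0.03585 / 0.02749 = 1.3041
β_Granby = 0.05163 / 0.02749 = 1.8781
β_Harlan = 0.04583 / 0.02749 = 1.6672
β_Renshaw = 0.02857 / 0.02749 = 1.0393
β_P = Σ w_i β_i = 0.12×1.3623 + 0.14×0.4012 + 0.13×1.3041 + 0.16×1.8781 + 0.23×1.6672 + 0.22×1.0393 = 1.3018

1.302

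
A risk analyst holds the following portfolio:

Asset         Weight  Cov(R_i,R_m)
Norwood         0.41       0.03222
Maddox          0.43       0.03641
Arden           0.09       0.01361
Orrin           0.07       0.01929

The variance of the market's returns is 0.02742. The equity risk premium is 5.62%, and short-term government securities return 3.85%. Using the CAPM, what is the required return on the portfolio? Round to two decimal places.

10.29%

β_Norwood = 0.03222 / 0.02742 = 1.1751
β_Maddox = 0.03641 / 0.02742 = 1.3279
β_Arden = 0.01361 / 0.02742 = 0.4964
β_Orrin = 0.01929 / 0.02742 = 0.7035
β_P = Σ w_i β_i = 0.41×1.1751 + 0.43×1.3279 + 0.09×0.4964 + 0.07×0.7035 = 1.1467
E(R_P) = R_f + β_P × MRP = 3.85% + 1.1467 × 5.62% = 10.29%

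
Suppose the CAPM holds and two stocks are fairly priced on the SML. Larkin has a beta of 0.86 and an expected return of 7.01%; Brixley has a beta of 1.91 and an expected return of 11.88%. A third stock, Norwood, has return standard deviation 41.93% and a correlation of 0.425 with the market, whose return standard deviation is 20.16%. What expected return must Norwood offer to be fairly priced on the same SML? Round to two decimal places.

MRP = (11.88% − 7.01%) / (1.91 − 0.86) = 4.6381%
R_f = 7.01% − 0.86 × 4.6381% = 3.0212%
β_Norwood = ρ·σ_i/σ_m = 0.425 × 41.93 / 20.16 = 0.8839
E(R_Norwood) = R_f + β × MRP = 3.0212% + 0.8839 × 4.6381% = 7.12%

7.12%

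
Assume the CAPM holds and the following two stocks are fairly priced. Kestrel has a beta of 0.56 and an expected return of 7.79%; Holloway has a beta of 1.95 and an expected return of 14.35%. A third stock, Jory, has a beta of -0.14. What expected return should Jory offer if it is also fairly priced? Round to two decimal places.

MRP (SML slope) = (14.35% − 7.79%) / (1.95 − 0.56) = 6.56% / 1.39 = 4.7194%
R_f (intercept) = 7.79% − 0.56 × 4.7194% = 5.1471%
E(R_Jory) = R_f + β × MRP = 5.1471% + -0.14 × 4.7194% = 4.49%

4.49%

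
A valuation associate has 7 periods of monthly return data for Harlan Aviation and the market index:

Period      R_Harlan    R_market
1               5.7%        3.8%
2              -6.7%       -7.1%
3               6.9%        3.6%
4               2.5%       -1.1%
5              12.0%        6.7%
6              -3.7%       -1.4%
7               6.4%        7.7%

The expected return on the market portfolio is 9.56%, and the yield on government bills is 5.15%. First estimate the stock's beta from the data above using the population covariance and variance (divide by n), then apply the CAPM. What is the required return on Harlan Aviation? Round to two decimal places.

Mean R_i = (5.7 − 6.7 + 6.9 + 2.5 + 12.0 − 3.7 + 6.4) / 7 = 3.3000%
Mean R_m = (3.8 − 7.1 + 3.6 − 1.1 + 6.7 − 1.4 + 7.7) / 7 = 1.7429%
Σ(R_i − R̄_i)(R_m − R̄_m) = 185.9200  ⇒  Cov = 185.9200 / 7 = 26.5600
Σ(R_m − R̄_m)² = 163.8971  ⇒  Var(R_m) = 163.8971 / 7 = 23.4139
β = Cov / Var(R_m) = 26.5600 / 23.4139 = 1.1344
MRP = 9.56% − 5.15% = 4.41%
E(R) = R_f + β × MRP = 5.15% + 1.1344 × 4.41% = 10.15%

10.15%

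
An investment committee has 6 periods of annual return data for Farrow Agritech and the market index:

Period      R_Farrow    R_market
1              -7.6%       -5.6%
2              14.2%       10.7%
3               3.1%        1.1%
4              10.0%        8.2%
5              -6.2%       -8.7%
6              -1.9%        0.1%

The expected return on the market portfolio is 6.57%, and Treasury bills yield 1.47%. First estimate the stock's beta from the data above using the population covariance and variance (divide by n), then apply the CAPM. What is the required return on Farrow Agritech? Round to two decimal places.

7.25%

Mean R_i = (-7.6 + 14.2 + 3.1 + 10.0 − 6.2 − 1.9) / 6 = 1.9333%
Mean R_m = (-5.6 + 10.7 + 1.1 + 8.2 − 8.7 + 0.1) / 6 = 0.9667%
Σ(R_i − R̄_i)(R_m − R̄_m) = 322.4467  ⇒  Cov = 322.4467 / 6 = 53.7411
Σ(R_m − R̄_m)² = 284.3933  ⇒  Var(R_m) = 284.3933 / 6 = 47.3989
β = Cov / Var(R_m) = 53.7411 / 47.3989 = 1.1338
MRP = 6.57% − 1.47% = 5.10%
E(R) = R_f + β × MRP = 1.47% + 1.1338 × 5.10% = 7.25%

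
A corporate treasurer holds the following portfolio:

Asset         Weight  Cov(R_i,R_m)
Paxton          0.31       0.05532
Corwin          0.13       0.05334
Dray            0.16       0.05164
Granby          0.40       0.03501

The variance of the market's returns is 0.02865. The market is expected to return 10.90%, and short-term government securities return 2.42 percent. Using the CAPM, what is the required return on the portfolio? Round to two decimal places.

16.14%

β_Paxton = 0.05532 / 0.02865 = 1.9309
β_Corwin = 0.05334 / 0.02865 = 1.8618
β_Dray = 0.05164 / 0.02865 = 1.8024
β_Granby = 0.03501 / 0.02865 = 1.2220
β_P = Σ w_i β_i = 0.31×1.9309 + 0.13×1.8618 + 0.16×1.8024 + 0.40×1.2220 = 1.6178
MRP = 10.90% − 2.42% = 8.48%
E(R_P) = R_f + β_P × MRP = 2.42% + 1.6178 × 8.48% = 16.14%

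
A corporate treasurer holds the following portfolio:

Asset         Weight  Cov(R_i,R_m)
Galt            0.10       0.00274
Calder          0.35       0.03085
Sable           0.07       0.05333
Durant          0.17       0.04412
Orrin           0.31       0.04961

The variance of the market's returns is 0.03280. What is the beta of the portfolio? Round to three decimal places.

1.149

β_Galt = 0.00274 / 0.03280 = 0.0835
β_Calder = 0.03085 / 0.03280 = 0.9405
β_Sable = 0.05333 / 0.03280 = 1.6259
β_Durant = 0.04412 / 0.03280 = 1.3451
β_Orrin = 0.04961 / 0.03280 = 1.5125
β_P = Σ w_i β_i = 0.10×0.0835 + 0.35×0.9405 + 0.07×1.6259 + 0.17×1.3451 + 0.31×1.5125 = 1.1489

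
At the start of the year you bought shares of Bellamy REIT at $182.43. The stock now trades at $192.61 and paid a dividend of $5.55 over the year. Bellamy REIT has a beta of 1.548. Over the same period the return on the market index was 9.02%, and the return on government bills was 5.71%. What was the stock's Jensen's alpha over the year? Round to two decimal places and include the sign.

Realised HPR = (P1 + D1 − P0) / P0 = (192.61 + 5.55 − 182.43) / 182.43 = 15.73 / 182.43 = 8.6225%
MRP = 9.02% − 5.71% = 3.31%
CAPM required = R_f + β·MRP = 5.71% + 1.548 × 3.31% = 10.83388%
α = realised − required = 8.6225% − 10.83388% = -2.21%

-2.21%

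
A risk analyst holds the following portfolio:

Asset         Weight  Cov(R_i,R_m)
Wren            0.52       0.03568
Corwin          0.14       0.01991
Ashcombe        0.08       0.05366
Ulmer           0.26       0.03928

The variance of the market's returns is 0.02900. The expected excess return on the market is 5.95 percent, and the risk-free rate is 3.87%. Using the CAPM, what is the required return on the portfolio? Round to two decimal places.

11.22%

β_Wren = 0.03568 / 0.02900 = 1.2303
β_Corwin = 0.01991 / 0.02900 = 0.6866
β_Ashcombe = 0.05366 / 0.02900 = 1.8503
β_Ulmer = 0.03928 / 0.02900 = 1.3545
β_P = Σ w_i β_i = 0.52×1.2303 + 0.14×0.6866 + 0.08×1.8503 + 0.26×1.3545 = 1.2361
E(R_P) = R_f + β_P × MRP = 3.87% + 1.2361 × 5.95% = 11.22%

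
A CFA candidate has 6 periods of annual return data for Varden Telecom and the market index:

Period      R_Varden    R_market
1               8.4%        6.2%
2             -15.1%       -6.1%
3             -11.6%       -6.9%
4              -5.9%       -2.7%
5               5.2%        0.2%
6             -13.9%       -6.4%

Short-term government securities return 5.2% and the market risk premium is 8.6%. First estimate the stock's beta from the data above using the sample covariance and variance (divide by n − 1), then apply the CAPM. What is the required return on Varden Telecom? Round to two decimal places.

21.29%

Mean R_i = (8.4 − 15.1 − 11.6 − 5.9 + 5.2 − 13.9) / 6 = -5.4833%
Mean R_m = (6.2 − 6.1 − 6.9 − 2.7 + 0.2 − 6.4) / 6 = -2.6167%
Σ(R_i − R̄_i)(R_m − R̄_m) = 244.0717  ⇒  Cov = 244.0717 / 5 = 48.8143
Σ(R_m − R̄_m)² = 130.4683  ⇒  Var(R_m) = 130.4683 / 5 = 26.0937
β = Cov / Var(R_m) = 48.8143 / 26.0937 = 1.8707
E(R) = R_f + β × MRP = 5.2% + 1.8707 × 8.6% = 21.29%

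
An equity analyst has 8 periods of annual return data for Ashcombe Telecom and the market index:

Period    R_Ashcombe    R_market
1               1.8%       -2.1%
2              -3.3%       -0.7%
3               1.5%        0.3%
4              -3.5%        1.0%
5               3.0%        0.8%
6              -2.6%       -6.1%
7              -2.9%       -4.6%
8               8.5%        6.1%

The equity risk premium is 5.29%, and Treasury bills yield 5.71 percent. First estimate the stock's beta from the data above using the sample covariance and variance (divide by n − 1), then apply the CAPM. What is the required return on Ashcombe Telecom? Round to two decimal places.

Mean R_i = (1.8 − 3.3 + 1.5 − 3.5 + 3.0 − 2.6 − 2.9 + 8.5) / 8 = 0.3125%
Mean R_m = (-2.1 − 0.7 + 0.3 + 1.0 + 0.8 − 6.1 − 4.6 + 6.1) / 8 = -0.6625%
Σ(R_i − R̄_i)(R_m − R̄_m) = 80.5863  ⇒  Cov = 80.5863 / 7 = 11.5123
Σ(R_m − R̄_m)² = 98.6988  ⇒  Var(R_m) = 98.6988 / 7 = 14.0998
β = Cov / Var(R_m) = 11.5123 / 14.0998 = 0.8165
E(R) = R_f + β × MRP = 5.71% + 0.8165 × 5.29% = 10.03%

10.03%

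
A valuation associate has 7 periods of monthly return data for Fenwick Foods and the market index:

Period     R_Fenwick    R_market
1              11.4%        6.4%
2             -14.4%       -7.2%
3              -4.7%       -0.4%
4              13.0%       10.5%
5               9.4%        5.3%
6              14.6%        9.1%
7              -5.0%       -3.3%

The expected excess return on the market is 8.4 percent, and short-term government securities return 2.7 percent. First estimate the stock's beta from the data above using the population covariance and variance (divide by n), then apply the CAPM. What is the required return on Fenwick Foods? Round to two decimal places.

16.73%

Mean R_i = (11.4 − 14.4 − 4.7 + 13.0 + 9.4 + 14.6 − 5.0) / 7 = 3.4714%
Mean R_m = (6.4 − 7.2 − 0.4 + 10.5 + 5.3 + 9.1 − 3.3) / 7 = 2.9143%
Σ(R_i − R̄_i)(R_m − R̄_m) = 443.3829  ⇒  Cov = 443.3829 / 7 = 63.3404
Σ(R_m − R̄_m)² = 265.5486  ⇒  Var(R_m) = 265.5486 / 7 = 37.9355
β = Cov / Var(R_m) = 63.3404 / 37.9355 = 1.6697
E(R) = R_f + β × MRP = 2.7% + 1.6697 × 8.4% = 16.73%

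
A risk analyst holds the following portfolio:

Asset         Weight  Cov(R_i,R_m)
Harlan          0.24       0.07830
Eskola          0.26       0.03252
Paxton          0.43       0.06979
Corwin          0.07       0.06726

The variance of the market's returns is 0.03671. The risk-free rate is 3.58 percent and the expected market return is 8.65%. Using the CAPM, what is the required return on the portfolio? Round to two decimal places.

β_Harlan = 0.07830 / 0.03671 = 2.1329
β_Eskola = 0.03252 / 0.03671 = 0.8859
β_Paxton = 0.06979 / 0.03671 = 1.9011
β_Corwin = 0.06726 / 0.03671 = 1.8322
β_P = Σ w_i β_i = 0.24×2.1329 + 0.26×0.8859 + 0.43×1.9011 + 0.07×1.8322 = 1.6880
MRP = 8.65% − 3.58% = 5.07%
E(R_P) = R_f + β_P × MRP = 3.58% + 1.6880 × 5.07% = 12.14%

12.14%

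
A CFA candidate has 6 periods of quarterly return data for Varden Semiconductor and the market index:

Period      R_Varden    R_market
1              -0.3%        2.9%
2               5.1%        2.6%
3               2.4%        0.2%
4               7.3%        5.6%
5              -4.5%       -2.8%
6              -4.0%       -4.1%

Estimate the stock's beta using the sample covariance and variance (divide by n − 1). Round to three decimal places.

Mean R_i = (-0.3 + 5.1 + 2.4 + 7.3 − 4.5 − 4.0) / 6 = 1.0000%
Mean R_m = (2.9 + 2.6 + 0.2 + 5.6 − 2.8 − 4.1) / 6 = 0.7333%
Σ(R_i − R̄_i)(R_m − R̄_m) = 78.3500  ⇒  Cov = 78.3500 / 5 = 15.6700
Σ(R_m − R̄_m)² = 67.9933  ⇒  Var(R_m) = 67.9933 / 5 = 13.5987
β = Cov / Var(R_m) = 15.6700 / 13.5987 = 1.1523

1.152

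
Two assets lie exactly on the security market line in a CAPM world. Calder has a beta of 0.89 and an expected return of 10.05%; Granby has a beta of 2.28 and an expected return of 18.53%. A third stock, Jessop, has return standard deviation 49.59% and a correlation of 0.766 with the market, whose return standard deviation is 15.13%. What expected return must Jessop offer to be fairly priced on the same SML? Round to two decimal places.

19.94%

MRP = (18.53% − 10.05%) / (2.28 − 0.89) = 6.1007%
R_f = 10.05% − 0.89 × 6.1007% = 4.6204%
β_Jessop = ρ·σ_i/σ_m = 0.766 × 49.59 / 15.13 = 2.5106
E(R_Jessop) = R_f + β × MRP = 4.6204% + 2.5106 × 6.1007% = 19.94%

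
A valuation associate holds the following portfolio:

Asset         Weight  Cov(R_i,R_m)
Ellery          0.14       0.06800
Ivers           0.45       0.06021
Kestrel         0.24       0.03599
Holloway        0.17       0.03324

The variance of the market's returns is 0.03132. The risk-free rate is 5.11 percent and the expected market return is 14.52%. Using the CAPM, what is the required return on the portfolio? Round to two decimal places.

20.40%

β_Ellery = 0.06800 / 0.03132 = 2.1711
β_Ivers = 0.06021 / 0.03132 = 1.9224
β_Kestrel = 0.03599 / 0.03132 = 1.1491
β_Holloway = 0.03324 / 0.03132 = 1.0613
β_P = Σ w_i β_i = 0.14×2.1711 + 0.45×1.9224 + 0.24×1.1491 + 0.17×1.0613 = 1.6252
MRP = 14.52% − 5.11% = 9.41%
E(R_P) = R_f + β_P × MRP = 5.11% + 1.6252 × 9.41% = 20.40%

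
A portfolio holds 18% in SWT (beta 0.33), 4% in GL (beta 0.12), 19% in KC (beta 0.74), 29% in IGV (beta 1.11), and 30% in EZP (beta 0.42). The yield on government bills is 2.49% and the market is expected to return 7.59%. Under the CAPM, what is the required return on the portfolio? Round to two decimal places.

β_P = Σ w_i β_i = 0.18×0.33 + 0.04×0.12 + 0.19×0.74 + 0.29×1.11 + 0.30×0.42 = 0.6527
MRP = 7.59% − 2.49% = 5.10%
E(R_P) = R_f + β_P × MRP = 2.49% + 0.6527 × 5.10% = 5.82%

5.82%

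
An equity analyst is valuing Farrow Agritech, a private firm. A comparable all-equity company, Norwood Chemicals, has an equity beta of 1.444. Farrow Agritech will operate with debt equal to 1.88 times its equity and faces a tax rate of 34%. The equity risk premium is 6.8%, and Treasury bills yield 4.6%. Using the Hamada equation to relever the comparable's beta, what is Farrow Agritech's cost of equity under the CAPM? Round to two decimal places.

26.60%

β_L = β_U × [1 + (1 − t)(D/E)] = 1.444 × [1 + (1 − 0.34) × 1.88]
    = 1.444 × [1 + 0.66 × 1.88] = 1.444 × 2.2408 = 3.2357
E(R) = R_f + β_L × MRP = 4.6% + 3.2357 × 6.8% = 26.60%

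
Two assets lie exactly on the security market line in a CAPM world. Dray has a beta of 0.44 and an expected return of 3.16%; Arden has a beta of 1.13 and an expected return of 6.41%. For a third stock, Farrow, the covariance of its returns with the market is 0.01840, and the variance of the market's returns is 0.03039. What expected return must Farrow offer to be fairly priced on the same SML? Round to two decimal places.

MRP = (6.41% − 3.16%) / (1.13 − 0.44) = 4.7101%
R_f = 3.16% − 0.44 × 4.7101% = 1.0876%
β_Farrow = Cov / Var(R_m) = 0.01840 / 0.03039 = 0.6055
E(R_Farrow) = R_f + β × MRP = 1.0876% + 0.6055 × 4.7101% = 3.94%

3.94%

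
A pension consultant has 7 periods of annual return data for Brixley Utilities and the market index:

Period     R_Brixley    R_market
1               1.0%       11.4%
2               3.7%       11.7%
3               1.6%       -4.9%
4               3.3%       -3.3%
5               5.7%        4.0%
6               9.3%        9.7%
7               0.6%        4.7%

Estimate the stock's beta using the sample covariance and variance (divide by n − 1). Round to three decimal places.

0.116

Mean R_i = (1.0 + 3.7 + 1.6 + 3.3 + 5.7 + 9.3 + 0.6) / 7 = 3.6000%
Mean R_m = (11.4 + 11.7 − 4.9 − 3.3 + 4.0 + 9.7 + 4.7) / 7 = 4.7571%
Σ(R_i − R̄_i)(R_m − R̄_m) = 31.9100  ⇒  Cov = 31.9100 / 6 = 5.3183
Σ(R_m − R̄_m)² = 275.5171  ⇒  Var(R_m) = 275.5171 / 6 = 45.9195
β = Cov / Var(R_m) = 5.3183 / 45.9195 = 0.1158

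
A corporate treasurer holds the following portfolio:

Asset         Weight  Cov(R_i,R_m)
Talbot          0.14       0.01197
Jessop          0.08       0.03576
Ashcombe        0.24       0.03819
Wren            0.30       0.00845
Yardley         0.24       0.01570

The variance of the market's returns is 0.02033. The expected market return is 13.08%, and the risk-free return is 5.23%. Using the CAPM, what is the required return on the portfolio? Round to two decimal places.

β_Talbot = 0.01197 / 0.02033 = 0.5888
β_Jessop = 0.03576 / 0.02033 = 1.7590
β_Ashcombe = 0.03819 / 0.02033 = 1.8785
β_Wren = 0.00845 / 0.02033 = 0.4156
β_Yardley = 0.01570 / 0.02033 = 0.7723
β_P = Σ w_i β_i = 0.14×0.5888 + 0.08×1.7590 + 0.24×1.8785 + 0.30×0.4156 + 0.24×0.7723 = 0.9840
MRP = 13.08% − 5.23% = 7.85%
E(R_P) = R_f + β_P × MRP = 5.23% + 0.9840 × 7.85% = 12.95%

12.95%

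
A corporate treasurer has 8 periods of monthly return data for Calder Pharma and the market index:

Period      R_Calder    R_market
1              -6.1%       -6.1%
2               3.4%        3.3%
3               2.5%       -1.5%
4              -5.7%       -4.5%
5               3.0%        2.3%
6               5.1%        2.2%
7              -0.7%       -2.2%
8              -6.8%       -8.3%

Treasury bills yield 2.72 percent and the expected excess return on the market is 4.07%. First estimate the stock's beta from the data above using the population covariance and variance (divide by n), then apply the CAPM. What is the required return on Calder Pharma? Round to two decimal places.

Mean R_i = (-6.1 + 3.4 + 2.5 − 5.7 + 3.0 + 5.1 − 0.7 − 6.8) / 8 = -0.6625%
Mean R_m = (-6.1 + 3.3 − 1.5 − 4.5 + 2.3 + 2.2 − 2.2 − 8.3) / 8 = -1.8500%
Σ(R_i − R̄_i)(R_m − R̄_m) = 136.6250  ⇒  Cov = 136.6250 / 8 = 17.0781
Σ(R_m − R̄_m)² = 127.0800  ⇒  Var(R_m) = 127.0800 / 8 = 15.8850
β = Cov / Var(R_m) = 17.0781 / 15.8850 = 1.0751
E(R) = R_f + β × MRP = 2.72% + 1.0751 × 4.07% = 7.10%

7.10%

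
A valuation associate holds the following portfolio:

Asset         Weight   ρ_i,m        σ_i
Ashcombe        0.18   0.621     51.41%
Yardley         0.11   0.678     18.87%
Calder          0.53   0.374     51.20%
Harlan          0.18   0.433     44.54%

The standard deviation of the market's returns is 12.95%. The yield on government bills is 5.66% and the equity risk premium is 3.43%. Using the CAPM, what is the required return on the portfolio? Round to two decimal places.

11.16%

β_Ashcombe = 0.621 × 51.41% / 12.95% = 2.4653
β_Yardley = 0.678 × 18.87% / 12.95% = 0.9879
β_Calder = 0.374 × 51.20% / 12.95% = 1.4787
β_Harlan = 0.433 × 44.54% / 12.95% = 1.4893
β_P = Σ w_i β_i = 0.18×2.4653 + 0.11×0.9879 + 0.53×1.4787 + 0.18×1.4893 = 1.6042
E(R_P) = R_f + β_P × MRP = 5.66% + 1.6042 × 3.43% = 11.16%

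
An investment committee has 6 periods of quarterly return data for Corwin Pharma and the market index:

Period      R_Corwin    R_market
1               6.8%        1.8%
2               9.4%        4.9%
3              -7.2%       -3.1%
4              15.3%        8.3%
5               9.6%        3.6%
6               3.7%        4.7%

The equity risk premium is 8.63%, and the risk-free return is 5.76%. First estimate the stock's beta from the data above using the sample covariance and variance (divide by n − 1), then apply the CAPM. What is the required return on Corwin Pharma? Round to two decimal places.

Mean R_i = (6.8 + 9.4 − 7.2 + 15.3 + 9.6 + 3.7) / 6 = 6.2667%
Mean R_m = (1.8 + 4.9 − 3.1 + 8.3 + 3.6 + 4.7) / 6 = 3.3667%
Σ(R_i − R̄_i)(R_m − R̄_m) = 132.9733  ⇒  Cov = 132.9733 / 5 = 26.5947
Σ(R_m − R̄_m)² = 72.7933  ⇒  Var(R_m) = 72.7933 / 5 = 14.5587
β = Cov / Var(R_m) = 26.5947 / 14.5587 = 1.8267
E(R) = R_f + β × MRP = 5.76% + 1.8267 × 8.63% = 21.52%

21.52%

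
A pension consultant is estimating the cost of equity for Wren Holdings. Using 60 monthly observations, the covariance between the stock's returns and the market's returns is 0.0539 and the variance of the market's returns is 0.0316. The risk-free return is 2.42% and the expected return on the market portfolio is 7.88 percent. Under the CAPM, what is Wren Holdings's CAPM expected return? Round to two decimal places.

β = Cov(R_i, R_m) / Var(R_m) = 0.0539 / 0.0316 = 1.7057
MRP = 7.88% − 2.42% = 5.46%
E(R) = R_f + β × MRP = 2.42% + 1.7057 × 5.46% = 11.73%

11.73%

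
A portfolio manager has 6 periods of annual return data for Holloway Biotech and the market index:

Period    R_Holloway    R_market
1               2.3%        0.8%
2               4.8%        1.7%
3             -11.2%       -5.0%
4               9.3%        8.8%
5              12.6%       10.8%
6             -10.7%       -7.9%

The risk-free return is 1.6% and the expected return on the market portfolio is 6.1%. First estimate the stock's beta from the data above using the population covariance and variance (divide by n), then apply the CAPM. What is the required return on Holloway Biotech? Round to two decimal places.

Mean R_i = (2.3 + 4.8 − 11.2 + 9.3 + 12.6 − 10.7) / 6 = 1.1833%
Mean R_m = (0.8 + 1.7 − 5.0 + 8.8 + 10.8 − 7.9) / 6 = 1.5333%
Σ(R_i − R̄_i)(R_m − R̄_m) = 357.5633  ⇒  Cov = 357.5633 / 6 = 59.5939
Σ(R_m − R̄_m)² = 270.9133  ⇒  Var(R_m) = 270.9133 / 6 = 45.1522
β = Cov / Var(R_m) = 59.5939 / 45.1522 = 1.3198
MRP = 6.1% − 1.6% = 4.50%
E(R) = R_f + β × MRP = 1.6% + 1.3198 × 4.5% = 7.54%

7.54%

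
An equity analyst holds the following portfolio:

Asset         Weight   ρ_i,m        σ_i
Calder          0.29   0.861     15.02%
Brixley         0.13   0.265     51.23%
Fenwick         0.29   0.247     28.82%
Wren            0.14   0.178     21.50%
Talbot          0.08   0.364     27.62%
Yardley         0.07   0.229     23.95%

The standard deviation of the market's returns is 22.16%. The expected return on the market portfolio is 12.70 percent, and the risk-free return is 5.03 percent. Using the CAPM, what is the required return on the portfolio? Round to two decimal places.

β_Calder = 0.861 × 15.02% / 22.16% = 0.5836
β_Brixley = 0.265 × 51.23% / 22.16% = 0.6126
β_Fenwick = 0.247 × 28.82% / 22.16% = 0.3212
β_Wren = 0.178 × 21.50% / 22.16% = 0.1727
β_Talbot = 0.364 × 27.62% / 22.16% = 0.4537
β_Yardley = 0.229 × 23.95% / 22.16% = 0.2475
β_P = Σ w_i β_i = 0.29×0.5836 + 0.13×0.6126 + 0.29×0.3212 + 0.14×0.1727 + 0.08×0.4537 + 0.07×0.2475 = 0.4198
MRP = 12.70% − 5.03% = 7.67%
E(R_P) = R_f + β_P × MRP = 5.03% + 0.4198 × 7.67% = 8.25%

8.25%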